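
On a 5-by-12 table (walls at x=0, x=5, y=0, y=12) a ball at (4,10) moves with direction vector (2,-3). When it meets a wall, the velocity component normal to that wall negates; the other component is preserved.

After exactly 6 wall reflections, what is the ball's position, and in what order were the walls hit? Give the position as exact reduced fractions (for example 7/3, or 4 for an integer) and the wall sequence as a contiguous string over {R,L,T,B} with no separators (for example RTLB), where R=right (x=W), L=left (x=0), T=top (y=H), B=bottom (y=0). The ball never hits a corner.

Final position: (0,10)
Wall sequence: RLBRTL

1. t=1/2 → R at (5,17/2); v=(-2,-3)
2. t=5/2 → L at (0,1); v=(2,-3)
3. t=1/3 → B at (2/3,0); v=(2,3)
4. t=13/6 → R at (5,13/2); v=(-2,3)
5. t=11/6 → T at (4/3,12); v=(-2,-3)
6. t=2/3 → L at (0,10); v=(2,-3)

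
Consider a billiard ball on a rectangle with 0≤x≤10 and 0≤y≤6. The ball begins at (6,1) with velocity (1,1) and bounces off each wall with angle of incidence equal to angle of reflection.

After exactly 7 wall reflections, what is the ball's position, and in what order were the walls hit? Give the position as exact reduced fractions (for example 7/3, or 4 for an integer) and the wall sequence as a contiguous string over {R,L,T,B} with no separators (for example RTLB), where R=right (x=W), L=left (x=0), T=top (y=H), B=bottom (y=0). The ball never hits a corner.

Final position: (10,1)
Wall sequence: RTBLTBR

1. t=4 → R at (10,5); v=(-1,1)
2. t=1 → T at (9,6); v=(-1,-1)
3. t=6 → B at (3,0); v=(-1,1)
4. t=3 → L at (0,3); v=(1,1)
5. t=3 → T at (3,6); v=(1,-1)
6. t=6 → B at (9,0); v=(1,1)
7. t=1 → R at (10,1); v=(-1,1)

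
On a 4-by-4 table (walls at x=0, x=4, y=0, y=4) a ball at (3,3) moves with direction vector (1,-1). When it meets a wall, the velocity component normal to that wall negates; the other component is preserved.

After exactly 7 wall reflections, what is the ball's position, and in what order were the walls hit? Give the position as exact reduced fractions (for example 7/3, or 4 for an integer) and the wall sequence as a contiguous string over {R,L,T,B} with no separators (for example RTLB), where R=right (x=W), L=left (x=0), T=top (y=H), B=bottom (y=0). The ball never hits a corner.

Final position: (0,2)
Wall sequence: RBLTRBL

1. t=1 → R at (4,2); v=(-1,-1)
2. t=2 → B at (2,0); v=(-1,1)
3. t=2 → L at (0,2); v=(1,1)
4. t=2 → T at (2,4); v=(1,-1)
5. t=2 → R at (4,2); v=(-1,-1)
6. t=2 → B at (2,0); v=(-1,1)
7. t=2 → L at (0,2); v=(1,1)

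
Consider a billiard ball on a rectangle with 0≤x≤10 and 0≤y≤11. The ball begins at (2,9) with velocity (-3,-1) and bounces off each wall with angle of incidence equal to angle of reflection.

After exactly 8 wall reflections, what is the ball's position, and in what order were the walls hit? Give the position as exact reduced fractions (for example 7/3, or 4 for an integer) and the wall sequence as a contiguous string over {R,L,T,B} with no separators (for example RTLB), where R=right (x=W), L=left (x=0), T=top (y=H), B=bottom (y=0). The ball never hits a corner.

1. t=2/3 → L at (0,25/3); v=(3,-1)
2. t=10/3 → R at (10,5); v=(-3,-1)
3. t=10/3 → L at (0,5/3); v=(3,-1)
4. t=5/3 → B at (5,0); v=(3,1)
5. t=5/3 → R at (10,5/3); v=(-3,1)
6. t=10/3 → L at (0,5); v=(3,1)
7. t=10/3 → R at (10,25/3); v=(-3,1)
8. t=8/3 → T at (2,11); v=(-3,-1)

Final position: (2,11)
Wall sequence: LRLBRLRT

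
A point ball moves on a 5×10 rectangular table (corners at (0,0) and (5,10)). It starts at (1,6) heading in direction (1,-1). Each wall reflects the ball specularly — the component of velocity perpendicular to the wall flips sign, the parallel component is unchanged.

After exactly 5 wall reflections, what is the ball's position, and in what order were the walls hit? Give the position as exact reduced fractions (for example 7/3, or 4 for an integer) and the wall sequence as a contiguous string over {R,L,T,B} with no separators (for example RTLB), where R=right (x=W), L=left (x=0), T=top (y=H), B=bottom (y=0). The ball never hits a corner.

Final position: (3,10)
Wall sequence: RBLRT

1. t=4 → R at (5,2); v=(-1,-1)
2. t=2 → B at (3,0); v=(-1,1)
3. t=3 → L at (0,3); v=(1,1)
4. t=5 → R at (5,8); v=(-1,1)
5. t=2 → T at (3,10); v=(-1,-1)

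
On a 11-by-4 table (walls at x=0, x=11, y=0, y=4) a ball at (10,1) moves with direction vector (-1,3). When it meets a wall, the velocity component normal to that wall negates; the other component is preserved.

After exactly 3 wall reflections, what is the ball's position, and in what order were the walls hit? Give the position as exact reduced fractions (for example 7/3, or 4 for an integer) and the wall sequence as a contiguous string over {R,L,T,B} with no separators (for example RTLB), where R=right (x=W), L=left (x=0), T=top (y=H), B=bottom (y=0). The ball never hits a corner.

1. t=1 → T at (9,4); v=(-1,-3)
2. t=4/3 → B at (23/3,0); v=(-1,3)
3. t=4/3 → T at (19/3,4); v=(-1,-3)

Final position: (19/3,4)
Wall sequence: TBT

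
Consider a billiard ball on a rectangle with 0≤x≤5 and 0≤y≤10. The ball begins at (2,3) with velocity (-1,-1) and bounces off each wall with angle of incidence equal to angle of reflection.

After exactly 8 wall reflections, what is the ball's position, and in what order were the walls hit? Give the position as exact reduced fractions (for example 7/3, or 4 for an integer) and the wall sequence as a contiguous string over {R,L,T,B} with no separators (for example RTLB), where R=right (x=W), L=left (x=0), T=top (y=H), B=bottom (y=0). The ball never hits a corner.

Final position: (1,0)
Wall sequence: LBRLTRLB

1. t=2 → L at (0,1); v=(1,-1)
2. t=1 → B at (1,0); v=(1,1)
3. t=4 → R at (5,4); v=(-1,1)
4. t=5 → L at (0,9); v=(1,1)
5. t=1 → T at (1,10); v=(1,-1)
6. t=4 → R at (5,6); v=(-1,-1)
7. t=5 → L at (0,1); v=(1,-1)
8. t=1 → B at (1,0); v=(1,1)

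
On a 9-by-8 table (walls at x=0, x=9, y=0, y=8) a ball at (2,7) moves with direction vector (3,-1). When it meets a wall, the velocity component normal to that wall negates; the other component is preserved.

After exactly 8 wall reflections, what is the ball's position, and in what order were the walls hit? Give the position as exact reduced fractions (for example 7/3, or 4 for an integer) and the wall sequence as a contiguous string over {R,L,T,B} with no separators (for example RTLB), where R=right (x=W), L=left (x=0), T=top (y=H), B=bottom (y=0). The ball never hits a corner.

1. t=7/3 → R at (9,14/3); v=(-3,-1)
2. t=3 → L at (0,5/3); v=(3,-1)
3. t=5/3 → B at (5,0); v=(3,1)
4. t=4/3 → R at (9,4/3); v=(-3,1)
5. t=3 → L at (0,13/3); v=(3,1)
6. t=3 → R at (9,22/3); v=(-3,1)
7. t=2/3 → T at (7,8); v=(-3,-1)
8. t=7/3 → L at (0,17/3); v=(3,-1)

Final position: (0,17/3)
Wall sequence: RLBRLRTL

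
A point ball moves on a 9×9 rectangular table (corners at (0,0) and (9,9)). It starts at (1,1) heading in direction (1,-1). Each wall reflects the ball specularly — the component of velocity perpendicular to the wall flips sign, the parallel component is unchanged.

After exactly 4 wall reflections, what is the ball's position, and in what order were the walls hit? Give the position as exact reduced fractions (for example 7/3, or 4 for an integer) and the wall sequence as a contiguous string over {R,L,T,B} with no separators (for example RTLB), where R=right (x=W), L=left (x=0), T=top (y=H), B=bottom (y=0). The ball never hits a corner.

1. t=1 → B at (2,0); v=(1,1)
2. t=7 → R at (9,7); v=(-1,1)
3. t=2 → T at (7,9); v=(-1,-1)
4. t=7 → L at (0,2); v=(1,-1)

Final position: (0,2)
Wall sequence: BRTL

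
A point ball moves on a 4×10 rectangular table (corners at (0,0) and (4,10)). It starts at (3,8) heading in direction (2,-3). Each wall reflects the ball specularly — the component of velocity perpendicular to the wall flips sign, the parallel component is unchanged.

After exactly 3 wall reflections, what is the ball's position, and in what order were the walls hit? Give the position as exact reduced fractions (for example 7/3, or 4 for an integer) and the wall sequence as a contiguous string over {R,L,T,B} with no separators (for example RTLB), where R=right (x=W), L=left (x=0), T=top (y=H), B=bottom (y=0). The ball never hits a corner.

1. t=1/2 → R at (4,13/2); v=(-2,-3)
2. t=2 → L at (0,1/2); v=(2,-3)
3. t=1/6 → B at (1/3,0); v=(2,3)

Final position: (1/3,0)
Wall sequence: RLB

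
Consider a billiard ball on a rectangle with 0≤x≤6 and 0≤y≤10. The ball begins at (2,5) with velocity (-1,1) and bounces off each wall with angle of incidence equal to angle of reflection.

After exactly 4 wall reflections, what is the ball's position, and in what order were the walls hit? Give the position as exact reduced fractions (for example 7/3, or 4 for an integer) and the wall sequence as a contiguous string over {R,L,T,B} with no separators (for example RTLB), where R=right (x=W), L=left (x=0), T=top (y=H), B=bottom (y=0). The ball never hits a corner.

Final position: (0,1)
Wall sequence: LTRL

1. t=2 → L at (0,7); v=(1,1)
2. t=3 → T at (3,10); v=(1,-1)
3. t=3 → R at (6,7); v=(-1,-1)
4. t=6 → L at (0,1); v=(1,-1)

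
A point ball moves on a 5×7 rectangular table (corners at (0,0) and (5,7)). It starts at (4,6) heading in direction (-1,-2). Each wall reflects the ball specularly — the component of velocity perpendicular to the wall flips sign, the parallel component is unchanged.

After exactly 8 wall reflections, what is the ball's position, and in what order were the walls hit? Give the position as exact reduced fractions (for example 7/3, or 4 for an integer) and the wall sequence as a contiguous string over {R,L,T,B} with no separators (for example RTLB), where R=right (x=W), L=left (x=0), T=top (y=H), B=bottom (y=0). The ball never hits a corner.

1. t=3 → B at (1,0); v=(-1,2)
2. t=1 → L at (0,2); v=(1,2)
3. t=5/2 → T at (5/2,7); v=(1,-2)
4. t=5/2 → R at (5,2); v=(-1,-2)
5. t=1 → B at (4,0); v=(-1,2)
6. t=7/2 → T at (1/2,7); v=(-1,-2)
7. t=1/2 → L at (0,6); v=(1,-2)
8. t=3 → B at (3,0); v=(1,2)

Final position: (3,0)
Wall sequence: BLTRBTLB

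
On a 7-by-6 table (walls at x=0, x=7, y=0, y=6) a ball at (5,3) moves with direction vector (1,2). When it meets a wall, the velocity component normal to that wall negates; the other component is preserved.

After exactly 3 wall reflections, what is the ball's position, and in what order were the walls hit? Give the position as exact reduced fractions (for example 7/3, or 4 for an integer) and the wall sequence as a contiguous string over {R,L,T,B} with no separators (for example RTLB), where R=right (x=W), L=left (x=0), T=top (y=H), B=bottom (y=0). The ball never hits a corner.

1. t=3/2 → T at (13/2,6); v=(1,-2)
2. t=1/2 → R at (7,5); v=(-1,-2)
3. t=5/2 → B at (9/2,0); v=(-1,2)

Final position: (9/2,0)
Wall sequence: TRB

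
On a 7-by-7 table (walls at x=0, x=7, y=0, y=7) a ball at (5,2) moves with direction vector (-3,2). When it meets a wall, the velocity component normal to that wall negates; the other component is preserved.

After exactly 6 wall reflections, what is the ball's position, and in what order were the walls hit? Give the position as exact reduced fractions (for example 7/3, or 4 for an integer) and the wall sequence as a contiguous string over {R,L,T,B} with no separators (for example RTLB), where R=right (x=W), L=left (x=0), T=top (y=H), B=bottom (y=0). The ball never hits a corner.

1. t=5/3 → L at (0,16/3); v=(3,2)
2. t=5/6 → T at (5/2,7); v=(3,-2)
3. t=3/2 → R at (7,4); v=(-3,-2)
4. t=2 → B at (1,0); v=(-3,2)
5. t=1/3 → L at (0,2/3); v=(3,2)
6. t=7/3 → R at (7,16/3); v=(-3,2)

Final position: (7,16/3)
Wall sequence: LTRBLR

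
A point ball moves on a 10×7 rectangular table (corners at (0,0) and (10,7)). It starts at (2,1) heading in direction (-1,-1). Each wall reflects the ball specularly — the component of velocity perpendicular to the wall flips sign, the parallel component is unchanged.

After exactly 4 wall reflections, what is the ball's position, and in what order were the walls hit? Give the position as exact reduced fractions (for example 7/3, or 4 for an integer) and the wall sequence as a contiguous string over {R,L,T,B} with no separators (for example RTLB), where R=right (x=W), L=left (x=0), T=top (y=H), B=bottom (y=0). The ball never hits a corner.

1. t=1 → B at (1,0); v=(-1,1)
2. t=1 → L at (0,1); v=(1,1)
3. t=6 → T at (6,7); v=(1,-1)
4. t=4 → R at (10,3); v=(-1,-1)

Final position: (10,3)
Wall sequence: BLTR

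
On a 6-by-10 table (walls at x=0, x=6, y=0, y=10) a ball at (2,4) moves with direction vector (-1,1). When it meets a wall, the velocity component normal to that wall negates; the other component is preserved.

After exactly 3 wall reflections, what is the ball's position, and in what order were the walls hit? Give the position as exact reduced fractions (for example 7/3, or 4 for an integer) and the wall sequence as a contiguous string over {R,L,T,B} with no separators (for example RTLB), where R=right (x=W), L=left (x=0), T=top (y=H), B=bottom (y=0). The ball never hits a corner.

Final position: (6,8)
Wall sequence: LTR

1. t=2 → L at (0,6); v=(1,1)
2. t=4 → T at (4,10); v=(1,-1)
3. t=2 → R at (6,8); v=(-1,-1)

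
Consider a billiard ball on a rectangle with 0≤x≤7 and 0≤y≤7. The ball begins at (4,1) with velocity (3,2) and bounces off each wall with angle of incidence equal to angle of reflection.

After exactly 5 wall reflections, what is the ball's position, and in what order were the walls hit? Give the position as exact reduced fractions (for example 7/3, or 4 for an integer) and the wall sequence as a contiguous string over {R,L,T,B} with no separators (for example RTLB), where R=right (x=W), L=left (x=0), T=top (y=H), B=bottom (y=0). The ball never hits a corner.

Final position: (9/2,0)
Wall sequence: RTLRB

1. t=1 → R at (7,3); v=(-3,2)
2. t=2 → T at (1,7); v=(-3,-2)
3. t=1/3 → L at (0,19/3); v=(3,-2)
4. t=7/3 → R at (7,5/3); v=(-3,-2)
5. t=5/6 → B at (9/2,0); v=(-3,2)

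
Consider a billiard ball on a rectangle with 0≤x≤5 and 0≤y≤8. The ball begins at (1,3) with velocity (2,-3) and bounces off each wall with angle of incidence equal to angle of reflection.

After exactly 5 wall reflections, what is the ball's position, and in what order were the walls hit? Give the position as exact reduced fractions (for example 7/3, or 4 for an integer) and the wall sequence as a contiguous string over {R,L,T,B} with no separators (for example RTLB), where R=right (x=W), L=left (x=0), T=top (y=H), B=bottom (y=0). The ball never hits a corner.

1. t=1 → B at (3,0); v=(2,3)
2. t=1 → R at (5,3); v=(-2,3)
3. t=5/3 → T at (5/3,8); v=(-2,-3)
4. t=5/6 → L at (0,11/2); v=(2,-3)
5. t=11/6 → B at (11/3,0); v=(2,3)

Final position: (11/3,0)
Wall sequence: BRTLB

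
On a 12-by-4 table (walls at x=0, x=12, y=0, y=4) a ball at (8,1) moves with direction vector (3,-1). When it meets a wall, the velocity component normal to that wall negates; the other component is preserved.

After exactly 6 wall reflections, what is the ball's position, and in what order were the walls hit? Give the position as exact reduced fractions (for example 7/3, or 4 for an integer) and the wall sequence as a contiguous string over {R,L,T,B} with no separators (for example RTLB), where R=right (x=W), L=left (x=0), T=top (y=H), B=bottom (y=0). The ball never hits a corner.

1. t=1 → B at (11,0); v=(3,1)
2. t=1/3 → R at (12,1/3); v=(-3,1)
3. t=11/3 → T at (1,4); v=(-3,-1)
4. t=1/3 → L at (0,11/3); v=(3,-1)
5. t=11/3 → B at (11,0); v=(3,1)
6. t=1/3 → R at (12,1/3); v=(-3,1)

Final position: (12,1/3)
Wall sequence: BRTLBR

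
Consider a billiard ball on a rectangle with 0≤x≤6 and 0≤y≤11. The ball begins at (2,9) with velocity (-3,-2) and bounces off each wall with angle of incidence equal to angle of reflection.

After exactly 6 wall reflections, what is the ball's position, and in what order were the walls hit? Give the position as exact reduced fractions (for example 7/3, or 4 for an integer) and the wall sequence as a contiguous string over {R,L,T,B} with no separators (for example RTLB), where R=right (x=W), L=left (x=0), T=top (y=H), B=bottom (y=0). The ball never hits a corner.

Final position: (0,25/3)
Wall sequence: LRBLRL

1. t=2/3 → L at (0,23/3); v=(3,-2)
2. t=2 → R at (6,11/3); v=(-3,-2)
3. t=11/6 → B at (1/2,0); v=(-3,2)
4. t=1/6 → L at (0,1/3); v=(3,2)
5. t=2 → R at (6,13/3); v=(-3,2)
6. t=2 → L at (0,25/3); v=(3,2)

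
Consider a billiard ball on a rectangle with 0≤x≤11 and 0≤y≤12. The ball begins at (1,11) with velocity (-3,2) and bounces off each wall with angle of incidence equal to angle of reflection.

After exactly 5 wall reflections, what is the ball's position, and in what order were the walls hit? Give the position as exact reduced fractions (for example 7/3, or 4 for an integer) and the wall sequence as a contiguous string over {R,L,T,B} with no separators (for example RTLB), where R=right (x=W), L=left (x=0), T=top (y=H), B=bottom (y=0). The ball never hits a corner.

1. t=1/3 → L at (0,35/3); v=(3,2)
2. t=1/6 → T at (1/2,12); v=(3,-2)
3. t=7/2 → R at (11,5); v=(-3,-2)
4. t=5/2 → B at (7/2,0); v=(-3,2)
5. t=7/6 → L at (0,7/3); v=(3,2)

Final position: (0,7/3)
Wall sequence: LTRBL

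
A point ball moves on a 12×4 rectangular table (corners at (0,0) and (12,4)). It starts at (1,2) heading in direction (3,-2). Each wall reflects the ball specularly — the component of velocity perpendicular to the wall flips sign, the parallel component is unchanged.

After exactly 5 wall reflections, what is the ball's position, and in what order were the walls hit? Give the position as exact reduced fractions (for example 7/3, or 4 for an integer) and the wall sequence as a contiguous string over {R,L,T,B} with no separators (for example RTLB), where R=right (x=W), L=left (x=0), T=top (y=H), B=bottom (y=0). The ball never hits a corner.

Final position: (2,4)
Wall sequence: BTRBT

1. t=1 → B at (4,0); v=(3,2)
2. t=2 → T at (10,4); v=(3,-2)
3. t=2/3 → R at (12,8/3); v=(-3,-2)
4. t=4/3 → B at (8,0); v=(-3,2)
5. t=2 → T at (2,4); v=(-3,-2)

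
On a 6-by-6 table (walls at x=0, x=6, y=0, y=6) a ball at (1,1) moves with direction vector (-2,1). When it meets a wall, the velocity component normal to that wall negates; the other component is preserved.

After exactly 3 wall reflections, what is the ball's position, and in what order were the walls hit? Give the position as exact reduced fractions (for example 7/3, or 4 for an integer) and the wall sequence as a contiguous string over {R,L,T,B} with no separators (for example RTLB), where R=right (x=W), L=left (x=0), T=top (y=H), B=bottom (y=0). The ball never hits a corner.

Final position: (3,6)
Wall sequence: LRT

1. t=1/2 → L at (0,3/2); v=(2,1)
2. t=3 → R at (6,9/2); v=(-2,1)
3. t=3/2 → T at (3,6); v=(-2,-1)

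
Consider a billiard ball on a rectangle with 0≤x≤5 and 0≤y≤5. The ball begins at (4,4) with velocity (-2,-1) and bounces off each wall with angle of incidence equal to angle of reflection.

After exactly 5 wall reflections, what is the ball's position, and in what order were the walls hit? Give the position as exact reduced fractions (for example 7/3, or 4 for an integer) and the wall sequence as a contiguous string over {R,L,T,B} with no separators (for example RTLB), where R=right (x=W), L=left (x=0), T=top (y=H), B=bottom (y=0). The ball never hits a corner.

1. t=2 → L at (0,2); v=(2,-1)
2. t=2 → B at (4,0); v=(2,1)
3. t=1/2 → R at (5,1/2); v=(-2,1)
4. t=5/2 → L at (0,3); v=(2,1)
5. t=2 → T at (4,5); v=(2,-1)

Final position: (4,5)
Wall sequence: LBRLT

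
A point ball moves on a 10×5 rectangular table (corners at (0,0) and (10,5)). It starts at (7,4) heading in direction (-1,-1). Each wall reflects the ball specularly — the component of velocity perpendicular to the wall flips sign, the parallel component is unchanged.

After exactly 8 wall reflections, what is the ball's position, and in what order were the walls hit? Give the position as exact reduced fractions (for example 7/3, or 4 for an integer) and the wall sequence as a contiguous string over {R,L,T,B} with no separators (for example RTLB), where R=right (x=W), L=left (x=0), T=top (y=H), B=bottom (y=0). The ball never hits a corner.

1. t=4 → B at (3,0); v=(-1,1)
2. t=3 → L at (0,3); v=(1,1)
3. t=2 → T at (2,5); v=(1,-1)
4. t=5 → B at (7,0); v=(1,1)
5. t=3 → R at (10,3); v=(-1,1)
6. t=2 → T at (8,5); v=(-1,-1)
7. t=5 → B at (3,0); v=(-1,1)
8. t=3 → L at (0,3); v=(1,1)

Final position: (0,3)
Wall sequence: BLTBRTBL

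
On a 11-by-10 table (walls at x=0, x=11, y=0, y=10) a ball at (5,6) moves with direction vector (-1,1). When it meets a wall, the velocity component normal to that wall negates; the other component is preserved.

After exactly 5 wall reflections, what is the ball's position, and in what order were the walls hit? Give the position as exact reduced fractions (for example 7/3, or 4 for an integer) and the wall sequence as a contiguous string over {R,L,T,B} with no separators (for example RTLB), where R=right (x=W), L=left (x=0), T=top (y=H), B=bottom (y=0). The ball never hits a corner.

Final position: (3,10)
Wall sequence: TLBRT

1. t=4 → T at (1,10); v=(-1,-1)
2. t=1 → L at (0,9); v=(1,-1)
3. t=9 → B at (9,0); v=(1,1)
4. t=2 → R at (11,2); v=(-1,1)
5. t=8 → T at (3,10); v=(-1,-1)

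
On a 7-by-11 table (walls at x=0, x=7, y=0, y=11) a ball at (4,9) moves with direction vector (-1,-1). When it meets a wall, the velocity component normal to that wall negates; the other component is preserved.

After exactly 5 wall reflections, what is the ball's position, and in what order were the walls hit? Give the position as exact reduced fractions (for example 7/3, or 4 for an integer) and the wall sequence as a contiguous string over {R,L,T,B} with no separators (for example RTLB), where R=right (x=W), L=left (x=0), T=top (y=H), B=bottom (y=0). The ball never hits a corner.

1. t=4 → L at (0,5); v=(1,-1)
2. t=5 → B at (5,0); v=(1,1)
3. t=2 → R at (7,2); v=(-1,1)
4. t=7 → L at (0,9); v=(1,1)
5. t=2 → T at (2,11); v=(1,-1)

Final position: (2,11)
Wall sequence: LBRLT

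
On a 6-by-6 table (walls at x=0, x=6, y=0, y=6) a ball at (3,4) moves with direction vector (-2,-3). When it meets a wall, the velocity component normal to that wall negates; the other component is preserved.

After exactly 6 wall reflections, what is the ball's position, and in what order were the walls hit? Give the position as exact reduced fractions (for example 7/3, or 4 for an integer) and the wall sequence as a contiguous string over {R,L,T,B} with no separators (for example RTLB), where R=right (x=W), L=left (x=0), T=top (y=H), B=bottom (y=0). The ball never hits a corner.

1. t=4/3 → B at (1/3,0); v=(-2,3)
2. t=1/6 → L at (0,1/2); v=(2,3)
3. t=11/6 → T at (11/3,6); v=(2,-3)
4. t=7/6 → R at (6,5/2); v=(-2,-3)
5. t=5/6 → B at (13/3,0); v=(-2,3)
6. t=2 → T at (1/3,6); v=(-2,-3)

Final position: (1/3,6)
Wall sequence: BLTRBT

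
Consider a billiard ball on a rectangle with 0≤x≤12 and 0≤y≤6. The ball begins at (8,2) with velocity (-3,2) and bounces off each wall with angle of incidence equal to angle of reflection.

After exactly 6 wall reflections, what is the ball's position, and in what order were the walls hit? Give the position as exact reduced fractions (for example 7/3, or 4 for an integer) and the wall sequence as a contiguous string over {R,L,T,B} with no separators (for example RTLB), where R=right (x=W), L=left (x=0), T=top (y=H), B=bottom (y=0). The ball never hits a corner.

1. t=2 → T at (2,6); v=(-3,-2)
2. t=2/3 → L at (0,14/3); v=(3,-2)
3. t=7/3 → B at (7,0); v=(3,2)
4. t=5/3 → R at (12,10/3); v=(-3,2)
5. t=4/3 → T at (8,6); v=(-3,-2)
6. t=8/3 → L at (0,2/3); v=(3,-2)

Final position: (0,2/3)
Wall sequence: TLBRTL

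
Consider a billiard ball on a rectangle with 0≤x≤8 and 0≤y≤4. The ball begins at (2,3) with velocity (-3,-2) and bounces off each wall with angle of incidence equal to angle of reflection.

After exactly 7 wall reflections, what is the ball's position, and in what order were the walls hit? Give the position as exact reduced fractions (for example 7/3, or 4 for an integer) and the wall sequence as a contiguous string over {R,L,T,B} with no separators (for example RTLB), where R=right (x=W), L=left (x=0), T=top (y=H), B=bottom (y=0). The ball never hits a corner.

1. t=2/3 → L at (0,5/3); v=(3,-2)
2. t=5/6 → B at (5/2,0); v=(3,2)
3. t=11/6 → R at (8,11/3); v=(-3,2)
4. t=1/6 → T at (15/2,4); v=(-3,-2)
5. t=2 → B at (3/2,0); v=(-3,2)
6. t=1/2 → L at (0,1); v=(3,2)
7. t=3/2 → T at (9/2,4); v=(3,-2)

Final position: (9/2,4)
Wall sequence: LBRTBLT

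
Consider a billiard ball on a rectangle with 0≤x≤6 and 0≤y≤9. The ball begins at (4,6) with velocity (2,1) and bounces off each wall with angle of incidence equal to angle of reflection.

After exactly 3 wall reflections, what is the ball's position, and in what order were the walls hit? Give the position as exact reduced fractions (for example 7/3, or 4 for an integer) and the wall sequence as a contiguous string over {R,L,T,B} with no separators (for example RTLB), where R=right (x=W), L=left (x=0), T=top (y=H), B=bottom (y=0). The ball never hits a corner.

1. t=1 → R at (6,7); v=(-2,1)
2. t=2 → T at (2,9); v=(-2,-1)
3. t=1 → L at (0,8); v=(2,-1)

Final position: (0,8)
Wall sequence: RTL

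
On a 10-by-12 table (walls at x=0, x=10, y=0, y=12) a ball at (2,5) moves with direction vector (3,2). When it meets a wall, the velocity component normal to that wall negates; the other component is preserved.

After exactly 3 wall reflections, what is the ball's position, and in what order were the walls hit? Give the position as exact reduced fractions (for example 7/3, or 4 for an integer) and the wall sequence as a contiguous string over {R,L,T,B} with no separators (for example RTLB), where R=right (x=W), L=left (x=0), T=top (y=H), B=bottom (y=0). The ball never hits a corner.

1. t=8/3 → R at (10,31/3); v=(-3,2)
2. t=5/6 → T at (15/2,12); v=(-3,-2)
3. t=5/2 → L at (0,7); v=(3,-2)

Final position: (0,7)
Wall sequence: RTL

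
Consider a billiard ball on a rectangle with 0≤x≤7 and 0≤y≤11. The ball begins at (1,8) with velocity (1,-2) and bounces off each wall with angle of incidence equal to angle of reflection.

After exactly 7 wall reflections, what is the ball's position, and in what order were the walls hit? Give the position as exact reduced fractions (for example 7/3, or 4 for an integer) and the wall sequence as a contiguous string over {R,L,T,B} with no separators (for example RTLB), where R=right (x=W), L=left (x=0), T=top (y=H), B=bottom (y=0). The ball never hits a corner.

Final position: (13/2,11)
Wall sequence: BRTLBRT

1. t=4 → B at (5,0); v=(1,2)
2. t=2 → R at (7,4); v=(-1,2)
3. t=7/2 → T at (7/2,11); v=(-1,-2)
4. t=7/2 → L at (0,4); v=(1,-2)
5. t=2 → B at (2,0); v=(1,2)
6. t=5 → R at (7,10); v=(-1,2)
7. t=1/2 → T at (13/2,11); v=(-1,-2)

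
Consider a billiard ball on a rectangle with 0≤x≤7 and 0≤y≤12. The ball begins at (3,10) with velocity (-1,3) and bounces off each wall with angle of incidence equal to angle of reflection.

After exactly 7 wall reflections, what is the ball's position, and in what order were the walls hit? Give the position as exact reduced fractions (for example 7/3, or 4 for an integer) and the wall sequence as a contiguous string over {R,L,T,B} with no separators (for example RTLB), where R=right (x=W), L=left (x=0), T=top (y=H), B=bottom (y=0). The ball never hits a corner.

1. t=2/3 → T at (7/3,12); v=(-1,-3)
2. t=7/3 → L at (0,5); v=(1,-3)
3. t=5/3 → B at (5/3,0); v=(1,3)
4. t=4 → T at (17/3,12); v=(1,-3)
5. t=4/3 → R at (7,8); v=(-1,-3)
6. t=8/3 → B at (13/3,0); v=(-1,3)
7. t=4 → T at (1/3,12); v=(-1,-3)

Final position: (1/3,12)
Wall sequence: TLBTRBT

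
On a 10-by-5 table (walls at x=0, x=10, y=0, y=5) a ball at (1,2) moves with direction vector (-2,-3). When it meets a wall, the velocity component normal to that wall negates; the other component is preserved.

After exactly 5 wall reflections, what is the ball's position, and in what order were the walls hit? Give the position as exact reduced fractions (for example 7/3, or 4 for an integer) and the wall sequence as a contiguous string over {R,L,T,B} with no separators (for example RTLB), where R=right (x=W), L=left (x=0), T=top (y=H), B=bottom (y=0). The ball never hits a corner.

1. t=1/2 → L at (0,1/2); v=(2,-3)
2. t=1/6 → B at (1/3,0); v=(2,3)
3. t=5/3 → T at (11/3,5); v=(2,-3)
4. t=5/3 → B at (7,0); v=(2,3)
5. t=3/2 → R at (10,9/2); v=(-2,3)

Final position: (10,9/2)
Wall sequence: LBTBR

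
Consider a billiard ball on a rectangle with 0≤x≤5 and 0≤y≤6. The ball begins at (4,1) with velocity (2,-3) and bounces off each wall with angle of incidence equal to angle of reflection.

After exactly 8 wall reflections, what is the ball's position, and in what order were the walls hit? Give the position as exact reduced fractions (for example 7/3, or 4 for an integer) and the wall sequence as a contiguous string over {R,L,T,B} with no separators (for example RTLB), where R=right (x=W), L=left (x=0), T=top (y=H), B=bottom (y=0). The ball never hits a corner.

1. t=1/3 → B at (14/3,0); v=(2,3)
2. t=1/6 → R at (5,1/2); v=(-2,3)
3. t=11/6 → T at (4/3,6); v=(-2,-3)
4. t=2/3 → L at (0,4); v=(2,-3)
5. t=4/3 → B at (8/3,0); v=(2,3)
6. t=7/6 → R at (5,7/2); v=(-2,3)
7. t=5/6 → T at (10/3,6); v=(-2,-3)
8. t=5/3 → L at (0,1); v=(2,-3)

Final position: (0,1)
Wall sequence: BRTLBRTL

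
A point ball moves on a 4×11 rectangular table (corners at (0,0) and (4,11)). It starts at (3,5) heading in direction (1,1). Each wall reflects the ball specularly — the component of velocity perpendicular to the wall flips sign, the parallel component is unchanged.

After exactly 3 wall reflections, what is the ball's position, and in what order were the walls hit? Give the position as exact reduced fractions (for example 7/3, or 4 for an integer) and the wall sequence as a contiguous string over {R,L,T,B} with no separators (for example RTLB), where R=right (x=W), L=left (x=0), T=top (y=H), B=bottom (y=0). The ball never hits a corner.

Final position: (1,11)
Wall sequence: RLT

1. t=1 → R at (4,6); v=(-1,1)
2. t=4 → L at (0,10); v=(1,1)
3. t=1 → T at (1,11); v=(1,-1)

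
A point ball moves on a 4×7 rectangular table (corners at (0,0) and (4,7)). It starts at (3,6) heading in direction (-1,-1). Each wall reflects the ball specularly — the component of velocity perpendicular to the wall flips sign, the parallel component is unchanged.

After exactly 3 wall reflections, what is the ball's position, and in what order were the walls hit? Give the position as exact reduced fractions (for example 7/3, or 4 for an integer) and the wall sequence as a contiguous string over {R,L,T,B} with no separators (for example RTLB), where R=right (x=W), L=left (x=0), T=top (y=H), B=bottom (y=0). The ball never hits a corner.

Final position: (4,1)
Wall sequence: LBR

1. t=3 → L at (0,3); v=(1,-1)
2. t=3 → B at (3,0); v=(1,1)
3. t=1 → R at (4,1); v=(-1,1)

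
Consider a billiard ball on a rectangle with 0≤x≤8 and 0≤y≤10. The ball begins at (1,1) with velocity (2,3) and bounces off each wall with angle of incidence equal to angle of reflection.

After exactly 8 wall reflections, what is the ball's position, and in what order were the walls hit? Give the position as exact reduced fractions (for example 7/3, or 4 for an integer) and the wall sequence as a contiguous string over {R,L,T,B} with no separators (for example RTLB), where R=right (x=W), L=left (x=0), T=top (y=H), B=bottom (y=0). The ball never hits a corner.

Final position: (0,15/2)
Wall sequence: TRBLTRBL

1. t=3 → T at (7,10); v=(2,-3)
2. t=1/2 → R at (8,17/2); v=(-2,-3)
3. t=17/6 → B at (7/3,0); v=(-2,3)
4. t=7/6 → L at (0,7/2); v=(2,3)
5. t=13/6 → T at (13/3,10); v=(2,-3)
6. t=11/6 → R at (8,9/2); v=(-2,-3)
7. t=3/2 → B at (5,0); v=(-2,3)
8. t=5/2 → L at (0,15/2); v=(2,3)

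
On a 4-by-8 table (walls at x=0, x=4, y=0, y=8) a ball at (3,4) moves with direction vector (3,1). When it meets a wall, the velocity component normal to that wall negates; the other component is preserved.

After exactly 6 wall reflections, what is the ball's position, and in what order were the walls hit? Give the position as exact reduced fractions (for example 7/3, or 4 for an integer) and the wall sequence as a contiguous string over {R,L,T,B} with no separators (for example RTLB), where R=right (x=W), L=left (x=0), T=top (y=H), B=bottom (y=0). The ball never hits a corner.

Final position: (4,19/3)
Wall sequence: RLRTLR

1. t=1/3 → R at (4,13/3); v=(-3,1)
2. t=4/3 → L at (0,17/3); v=(3,1)
3. t=4/3 → R at (4,7); v=(-3,1)
4. t=1 → T at (1,8); v=(-3,-1)
5. t=1/3 → L at (0,23/3); v=(3,-1)
6. t=4/3 → R at (4,19/3); v=(-3,-1)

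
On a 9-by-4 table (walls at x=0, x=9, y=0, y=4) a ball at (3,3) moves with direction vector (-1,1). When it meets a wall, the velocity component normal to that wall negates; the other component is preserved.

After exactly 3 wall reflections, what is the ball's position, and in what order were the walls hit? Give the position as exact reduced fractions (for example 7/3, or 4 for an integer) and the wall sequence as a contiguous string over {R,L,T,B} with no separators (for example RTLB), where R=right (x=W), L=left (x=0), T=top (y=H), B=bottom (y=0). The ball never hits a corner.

1. t=1 → T at (2,4); v=(-1,-1)
2. t=2 → L at (0,2); v=(1,-1)
3. t=2 → B at (2,0); v=(1,1)

Final position: (2,0)
Wall sequence: TLB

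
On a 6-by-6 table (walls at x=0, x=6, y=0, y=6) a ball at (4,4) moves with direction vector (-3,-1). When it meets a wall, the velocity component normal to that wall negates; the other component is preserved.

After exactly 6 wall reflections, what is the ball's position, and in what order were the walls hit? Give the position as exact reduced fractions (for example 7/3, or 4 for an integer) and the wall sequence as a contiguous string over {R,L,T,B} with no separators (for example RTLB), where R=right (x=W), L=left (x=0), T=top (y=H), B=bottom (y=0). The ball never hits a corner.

1. t=4/3 → L at (0,8/3); v=(3,-1)
2. t=2 → R at (6,2/3); v=(-3,-1)
3. t=2/3 → B at (4,0); v=(-3,1)
4. t=4/3 → L at (0,4/3); v=(3,1)
5. t=2 → R at (6,10/3); v=(-3,1)
6. t=2 → L at (0,16/3); v=(3,1)

Final position: (0,16/3)
Wall sequence: LRBLRL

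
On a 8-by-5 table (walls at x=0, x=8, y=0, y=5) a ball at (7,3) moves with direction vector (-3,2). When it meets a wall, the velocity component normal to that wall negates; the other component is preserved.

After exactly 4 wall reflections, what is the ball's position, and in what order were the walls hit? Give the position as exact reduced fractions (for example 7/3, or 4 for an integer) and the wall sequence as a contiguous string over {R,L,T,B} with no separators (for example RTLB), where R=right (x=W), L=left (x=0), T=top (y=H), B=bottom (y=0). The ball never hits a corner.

Final position: (8,3)
Wall sequence: TLBR

1. t=1 → T at (4,5); v=(-3,-2)
2. t=4/3 → L at (0,7/3); v=(3,-2)
3. t=7/6 → B at (7/2,0); v=(3,2)
4. t=3/2 → R at (8,3); v=(-3,2)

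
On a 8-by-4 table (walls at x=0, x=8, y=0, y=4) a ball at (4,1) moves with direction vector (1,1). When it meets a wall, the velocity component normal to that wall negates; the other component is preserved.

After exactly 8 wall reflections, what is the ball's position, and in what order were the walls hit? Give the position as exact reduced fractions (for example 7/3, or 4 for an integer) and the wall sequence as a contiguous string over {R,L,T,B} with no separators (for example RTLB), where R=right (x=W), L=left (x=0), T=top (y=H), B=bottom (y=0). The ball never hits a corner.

1. t=3 → T at (7,4); v=(1,-1)
2. t=1 → R at (8,3); v=(-1,-1)
3. t=3 → B at (5,0); v=(-1,1)
4. t=4 → T at (1,4); v=(-1,-1)
5. t=1 → L at (0,3); v=(1,-1)
6. t=3 → B at (3,0); v=(1,1)
7. t=4 → T at (7,4); v=(1,-1)
8. t=1 → R at (8,3); v=(-1,-1)

Final position: (8,3)
Wall sequence: TRBTLBTR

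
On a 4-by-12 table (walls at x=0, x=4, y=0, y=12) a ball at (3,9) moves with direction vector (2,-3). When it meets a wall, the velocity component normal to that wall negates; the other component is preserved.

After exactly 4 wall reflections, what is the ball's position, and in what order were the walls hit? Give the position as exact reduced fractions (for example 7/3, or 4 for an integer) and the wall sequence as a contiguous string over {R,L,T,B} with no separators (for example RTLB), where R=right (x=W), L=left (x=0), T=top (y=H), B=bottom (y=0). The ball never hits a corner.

1. t=1/2 → R at (4,15/2); v=(-2,-3)
2. t=2 → L at (0,3/2); v=(2,-3)
3. t=1/2 → B at (1,0); v=(2,3)
4. t=3/2 → R at (4,9/2); v=(-2,3)

Final position: (4,9/2)
Wall sequence: RLBR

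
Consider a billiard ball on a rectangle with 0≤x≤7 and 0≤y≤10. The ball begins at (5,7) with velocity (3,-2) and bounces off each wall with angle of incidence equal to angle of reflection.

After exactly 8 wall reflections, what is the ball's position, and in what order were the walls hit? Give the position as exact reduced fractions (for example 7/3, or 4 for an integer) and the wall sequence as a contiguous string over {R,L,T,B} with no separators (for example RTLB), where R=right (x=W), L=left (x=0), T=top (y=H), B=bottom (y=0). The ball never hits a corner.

Final position: (0,7/3)
Wall sequence: RLBRLTRL

1. t=2/3 → R at (7,17/3); v=(-3,-2)
2. t=7/3 → L at (0,1); v=(3,-2)
3. t=1/2 → B at (3/2,0); v=(3,2)
4. t=11/6 → R at (7,11/3); v=(-3,2)
5. t=7/3 → L at (0,25/3); v=(3,2)
6. t=5/6 → T at (5/2,10); v=(3,-2)
7. t=3/2 → R at (7,7); v=(-3,-2)
8. t=7/3 → L at (0,7/3); v=(3,-2)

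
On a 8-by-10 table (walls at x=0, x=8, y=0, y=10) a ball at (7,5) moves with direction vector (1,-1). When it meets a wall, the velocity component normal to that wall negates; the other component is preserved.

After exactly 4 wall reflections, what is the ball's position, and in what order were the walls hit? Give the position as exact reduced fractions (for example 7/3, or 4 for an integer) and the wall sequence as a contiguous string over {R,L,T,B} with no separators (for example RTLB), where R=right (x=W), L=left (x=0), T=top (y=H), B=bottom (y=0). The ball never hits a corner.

Final position: (6,10)
Wall sequence: RBLT

1. t=1 → R at (8,4); v=(-1,-1)
2. t=4 → B at (4,0); v=(-1,1)
3. t=4 → L at (0,4); v=(1,1)
4. t=6 → T at (6,10); v=(1,-1)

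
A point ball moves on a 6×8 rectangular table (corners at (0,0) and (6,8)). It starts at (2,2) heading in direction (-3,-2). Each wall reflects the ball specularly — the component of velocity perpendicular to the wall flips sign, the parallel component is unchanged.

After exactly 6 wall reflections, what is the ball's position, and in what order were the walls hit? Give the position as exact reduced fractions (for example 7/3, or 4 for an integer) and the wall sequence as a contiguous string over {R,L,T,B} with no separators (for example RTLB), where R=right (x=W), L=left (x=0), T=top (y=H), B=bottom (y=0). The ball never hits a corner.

Final position: (6,14/3)
Wall sequence: LBRLTR

1. t=2/3 → L at (0,2/3); v=(3,-2)
2. t=1/3 → B at (1,0); v=(3,2)
3. t=5/3 → R at (6,10/3); v=(-3,2)
4. t=2 → L at (0,22/3); v=(3,2)
5. t=1/3 → T at (1,8); v=(3,-2)
6. t=5/3 → R at (6,14/3); v=(-3,-2)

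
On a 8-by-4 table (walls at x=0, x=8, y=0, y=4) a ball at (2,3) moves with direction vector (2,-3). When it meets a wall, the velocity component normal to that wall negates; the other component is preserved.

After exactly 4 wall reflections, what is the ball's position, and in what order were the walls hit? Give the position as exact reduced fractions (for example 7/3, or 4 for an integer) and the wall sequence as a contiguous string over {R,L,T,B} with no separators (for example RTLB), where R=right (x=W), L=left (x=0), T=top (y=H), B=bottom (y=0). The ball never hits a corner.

1. t=1 → B at (4,0); v=(2,3)
2. t=4/3 → T at (20/3,4); v=(2,-3)
3. t=2/3 → R at (8,2); v=(-2,-3)
4. t=2/3 → B at (20/3,0); v=(-2,3)

Final position: (20/3,0)
Wall sequence: BTRB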